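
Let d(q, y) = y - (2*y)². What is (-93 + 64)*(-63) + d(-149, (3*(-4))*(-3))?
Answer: -3321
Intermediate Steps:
d(q, y) = y - 4*y²
(-93 + 64)*(-63) + d(-149, (3*(-4))*(-3)) = (-93 + 64)*(-63) + ((3*(-4))*(-3))*(1 - 4*3*(-4)*(-3)) = -29*(-63) + (-12*(-3))*(1 - (-48)*(-3)) = 1827 + 36*(1 - 4*36) = 1827 + 36*(1 - 144) = 1827 + 36*(-143) = 1827 - 5148 = -3321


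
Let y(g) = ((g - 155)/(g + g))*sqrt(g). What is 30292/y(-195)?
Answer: -30292*I*sqrt(195)/175 ≈ -2417.2*I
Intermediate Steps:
y(g) = (-155 + g)/(2*sqrt(g)) (y(g) = ((-155 + g)/((2*g)))*sqrt(g) = ((-155 + g)*(1/(2*g)))*sqrt(g) = ((-155 + g)/(2*g))*sqrt(g) = (-155 + g)/(2*sqrt(g)))
30292/y(-195) = 30292/(((-155 - 195)/(2*sqrt(-195)))) = 30292/(((1/2)*(-I*sqrt(195)/195)*(-350))) = 30292/((35*I*sqrt(195)/39)) = 30292*(-I*sqrt(195)/175) = -30292*I*sqrt(195)/175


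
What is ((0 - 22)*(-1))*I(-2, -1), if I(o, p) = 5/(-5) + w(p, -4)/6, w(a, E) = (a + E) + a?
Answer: -44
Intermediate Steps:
w(a, E) = E + 2*a (w(a, E) = (E + a) + a = E + 2*a)
I(o, p) = -5/3 + p/3 (I(o, p) = 5/(-5) + (-4 + 2*p)/6 = 5*(-⅕) + (-4 + 2*p)*(⅙) = -1 + (-⅔ + p/3) = -5/3 + p/3)
((0 - 22)*(-1))*I(-2, -1) = ((0 - 22)*(-1))*(-5/3 + (⅓)*(-1)) = (-22*(-1))*(-5/3 - ⅓) = 22*(-2) = -44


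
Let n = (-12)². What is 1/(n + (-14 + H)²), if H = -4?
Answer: 1/468 ≈ 0.0021368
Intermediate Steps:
n = 144
1/(n + (-14 + H)²) = 1/(144 + (-14 - 4)²) = 1/(144 + (-18)²) = 1/(144 + 324) = 1/468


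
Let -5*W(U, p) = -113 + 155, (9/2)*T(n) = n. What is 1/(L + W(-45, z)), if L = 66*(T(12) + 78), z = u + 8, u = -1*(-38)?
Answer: 5/26578 ≈ 0.00018813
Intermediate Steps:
u = 38
T(n) = 2*n/9
z = 46 (z = 38 + 8 = 46)
L = 5324 (L = 66*((2/9)*12 + 78) = 66*(8/3 + 78) = 66*(242/3) = 5324)
W(U, p) = -42/5 (W(U, p) = -(-113 + 155)/5 = -⅕*42 = -42/5)
1/(L + W(-45, z)) = 1/(5324 - 42/5) = 1/(26578/5) = 5/26578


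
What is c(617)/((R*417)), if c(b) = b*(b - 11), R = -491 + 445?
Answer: -62317/3197 ≈ -19.492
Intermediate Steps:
R = -46
c(b) = b*(-11 + b)
c(617)/((R*417)) = (617*(-11 + 617))/((-46*417)) = (617*606)/(-19182) = 373902*(-1/19182) = -62317/3197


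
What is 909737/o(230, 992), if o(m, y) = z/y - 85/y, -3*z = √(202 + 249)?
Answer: -345190607280/32287 + 1353688656*√451/32287 ≈ -9.8009e+6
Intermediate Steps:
z = -√451/3 (z = -√(202 + 249)/3 = -√451/3 ≈ -7.0789)
o(m, y) = -85/y - √451/(3*y) (o(m, y) = (-√451/3)/y - 85/y = -√451/(3*y) - 85/y = -85/y - √451/(3*y))
909737/o(230, 992) = 909737/(((⅓)*(-255 - √451)/992)) = 909737/(((⅓)*(1/992)*(-255 - √451))) = 909737/(-85/992 - √451/2976)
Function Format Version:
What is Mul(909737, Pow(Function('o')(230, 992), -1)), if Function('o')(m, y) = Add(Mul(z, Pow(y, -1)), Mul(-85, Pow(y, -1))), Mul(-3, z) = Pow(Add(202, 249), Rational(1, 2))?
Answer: Add(Rational(-345190607280, 32287), Mul(Rational(1353688656, 32287), Pow(451, Rational(1, 2)))) ≈ -9.8009e+6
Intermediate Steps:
z = Mul(Rational(-1, 3), Pow(451, Rational(1, 2))) (z = Mul(Rational(-1, 3), Pow(Add(202, 249), Rational(1, 2))) = Mul(Rational(-1, 3), Pow(451, Rational(1, 2))) ≈ -7.0789)
Function('o')(m, y) = Add(Mul(-85, Pow(y, -1)), Mul(Rational(-1, 3), Pow(451, Rational(1, 2)), Pow(y, -1))) (Function('o')(m, y) = Add(Mul(Mul(Rational(-1, 3), Pow(451, Rational(1, 2))), Pow(y, -1)), Mul(-85, Pow(y, -1))) = Add(Mul(Rational(-1, 3), Pow(451, Rational(1, 2)), Pow(y, -1)), Mul(-85, Pow(y, -1))) = Add(Mul(-85, Pow(y, -1)), Mul(Rational(-1, 3), Pow(451, Rational(1, 2)), Pow(y, -1))))
Mul(909737, Pow(Function('o')(230, 992), -1)) = Mul(909737, Pow(Mul(Rational(1, 3), Pow(992, -1), Add(-255, Mul(-1, Pow(451, Rational(1, 2))))), -1)) = Mul(909737, Pow(Mul(Rational(1, 3), Rational(1, 992), Add(-255, Mul(-1, Pow(451, Rational(1, 2))))), -1)) = Mul(909737, Pow(Add(Rational(-85, 992), Mul(Rational(-1, 2976), Pow(451, Rational(1, 2)))), -1))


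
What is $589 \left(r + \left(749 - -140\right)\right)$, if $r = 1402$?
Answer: $1349399$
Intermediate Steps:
$589 \left(r + \left(749 - -140\right)\right) = 589 \left(1402 + \left(749 - -140\right)\right) = 589 \left(1402 + \left(749 + 140\right)\right) = 589 \left(1402 + 889\right) = 589 \cdot 2291 = 1349399$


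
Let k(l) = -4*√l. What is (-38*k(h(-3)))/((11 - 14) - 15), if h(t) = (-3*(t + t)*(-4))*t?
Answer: -152*√6/3 ≈ -124.11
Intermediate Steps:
h(t) = 24*t² (h(t) = (-3*2*t*(-4))*t = (-(-24)*t)*t = (24*t)*t = 24*t²)
(-38*k(h(-3)))/((11 - 14) - 15) = (-(-152)*√(24*(-3)²))/((11 - 14) - 15) = (-(-152)*√(24*9))/(-3 - 15) = -(-152)*√216/(-18) = -(-152)*6*√6*(-1/18) = -(-912)*√6*(-1/18) = (912*√6)*(-1/18) = -152*√6/3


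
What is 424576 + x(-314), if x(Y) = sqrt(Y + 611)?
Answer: 424576 + 3*sqrt(33) ≈ 4.2459e+5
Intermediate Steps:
x(Y) = sqrt(611 + Y)
424576 + x(-314) = 424576 + sqrt(611 - 314) = 424576 + sqrt(297) = 424576 + 3*sqrt(33)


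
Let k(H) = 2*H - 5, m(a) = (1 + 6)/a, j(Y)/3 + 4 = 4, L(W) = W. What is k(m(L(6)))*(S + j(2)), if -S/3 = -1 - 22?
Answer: -184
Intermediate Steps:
j(Y) = 0 (j(Y) = -12 + 3*4 = -12 + 12 = 0)
m(a) = 7/a
k(H) = -5 + 2*H
S = 69 (S = -3*(-1 - 22) = -3*(-23) = 69)
k(m(L(6)))*(S + j(2)) = (-5 + 2*(7/6))*(69 + 0) = (-5 + 2*(7*(⅙)))*69 = (-5 + 2*(7/6))*69 = (-5 + 7/3)*69 = -8/3*69 = -184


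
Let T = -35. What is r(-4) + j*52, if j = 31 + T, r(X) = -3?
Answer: -211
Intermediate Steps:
j = -4 (j = 31 - 35 = -4)
r(-4) + j*52 = -3 - 4*52 = -3 - 208 = -211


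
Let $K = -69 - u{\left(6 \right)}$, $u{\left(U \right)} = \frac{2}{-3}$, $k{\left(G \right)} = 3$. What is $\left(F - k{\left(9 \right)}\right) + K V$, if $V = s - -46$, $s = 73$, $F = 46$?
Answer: $- \frac{24266}{3} \approx -8088.7$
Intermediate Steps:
$u{\left(U \right)} = - \frac{2}{3}$ ($u{\left(U \right)} = 2 \left(- \frac{1}{3}\right) = - \frac{2}{3}$)
$V = 119$ ($V = 73 - -46 = 73 + 46 = 119$)
$K = - \frac{205}{3}$ ($K = -69 - - \frac{2}{3} = -69 + \frac{2}{3} = - \frac{205}{3} \approx -68.333$)
$\left(F - k{\left(9 \right)}\right) + K V = \left(46 - 3\right) - \frac{24395}{3} = 43 - \frac{24395}{3} = - \frac{24266}{3}$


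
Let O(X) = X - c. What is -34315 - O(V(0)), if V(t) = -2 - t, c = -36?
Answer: -34349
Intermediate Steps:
O(X) = 36 + X (O(X) = X - 1*(-36) = X + 36 = 36 + X)
-34315 - O(V(0)) = -34315 - (36 + (-2 - 1*0)) = -34315 - (36 + (-2 + 0)) = -34315 - (36 - 2) = -34315 - 1*34 = -34315 - 34 = -34349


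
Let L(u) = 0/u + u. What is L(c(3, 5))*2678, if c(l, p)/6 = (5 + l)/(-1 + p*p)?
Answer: 5356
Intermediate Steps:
c(l, p) = 6*(5 + l)/(-1 + p²) (c(l, p) = 6*((5 + l)/(-1 + p*p)) = 6*((5 + l)/(-1 + p²)) = 6*(5 + l)/(-1 + p²))
L(u) = u (L(u) = 0 + u = u)
L(c(3, 5))*2678 = (6*(5 + 3)/(-1 + 5²))*2678 = (6*8/(-1 + 25))*2678 = (6*8/24)*2678 = (6*(1/24)*8)*2678 = 2*2678 = 5356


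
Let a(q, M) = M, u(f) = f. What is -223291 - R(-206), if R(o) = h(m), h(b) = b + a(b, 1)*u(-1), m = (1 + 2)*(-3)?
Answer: -223281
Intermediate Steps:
m = -9 (m = 3*(-3) = -9)
h(b) = -1 + b (h(b) = b + 1*(-1) = b - 1 = -1 + b)
R(o) = -10 (R(o) = -1 - 9 = -10)
-223291 - R(-206) = -223291 - 1*(-10) = -223291 + 10 = -223281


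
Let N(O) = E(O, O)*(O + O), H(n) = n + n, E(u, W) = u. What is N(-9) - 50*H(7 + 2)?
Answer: -738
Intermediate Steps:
H(n) = 2*n
N(O) = 2*O² (N(O) = O*(O + O) = O*(2*O) = 2*O²)
N(-9) - 50*H(7 + 2) = 2*(-9)² - 100*(7 + 2) = 2*81 - 100*9 = 162 - 50*18 = 162 - 900 = -738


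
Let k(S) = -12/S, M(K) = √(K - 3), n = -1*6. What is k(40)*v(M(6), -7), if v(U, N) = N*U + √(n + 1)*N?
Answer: 21*√3/10 + 21*I*√5/10 ≈ 3.6373 + 4.6957*I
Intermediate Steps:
n = -6
M(K) = √(-3 + K)
v(U, N) = N*U + I*N*√5 (v(U, N) = N*U + √(-6 + 1)*N = N*U + √(-5)*N = N*U + (I*√5)*N = N*U + I*N*√5)
k(40)*v(M(6), -7) = (-12/40)*(-7*(√(-3 + 6) + I*√5)) = (-12*1/40)*(-7*(√3 + I*√5)) = -3*(-7*√3 - 7*I*√5)/10 = 21*√3/10 + 21*I*√5/10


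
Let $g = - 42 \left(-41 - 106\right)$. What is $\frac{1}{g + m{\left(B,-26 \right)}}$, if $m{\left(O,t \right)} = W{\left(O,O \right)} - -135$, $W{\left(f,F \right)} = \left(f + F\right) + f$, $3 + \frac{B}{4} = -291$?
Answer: $\frac{1}{2781} \approx 0.00035958$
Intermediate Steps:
$B = -1176$ ($B = -12 + 4 \left(-291\right) = -12 - 1164 = -1176$)
$W{\left(f,F \right)} = F + 2 f$ ($W{\left(f,F \right)} = \left(F + f\right) + f = F + 2 f$)
$m{\left(O,t \right)} = 135 + 3 O$ ($m{\left(O,t \right)} = \left(O + 2 O\right) - -135 = 3 O + 135 = 135 + 3 O$)
$g = 6174$ ($g = \left(-42\right) \left(-147\right) = 6174$)
$\frac{1}{g + m{\left(B,-26 \right)}} = \frac{1}{6174 + \left(135 + 3 \left(-1176\right)\right)} = \frac{1}{6174 + \left(135 - 3528\right)} = \frac{1}{6174 - 3393} = \frac{1}{2781}$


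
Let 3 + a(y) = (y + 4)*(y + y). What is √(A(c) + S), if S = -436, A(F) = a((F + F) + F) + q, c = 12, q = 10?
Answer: √2451 ≈ 49.508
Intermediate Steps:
a(y) = -3 + 2*y*(4 + y) (a(y) = -3 + (y + 4)*(y + y) = -3 + (4 + y)*(2*y) = -3 + 2*y*(4 + y))
A(F) = 7 + 18*F² + 24*F (A(F) = (-3 + 2*((F + F) + F)² + 8*((F + F) + F)) + 10 = (-3 + 2*(2*F + F)² + 8*(2*F + F)) + 10 = (-3 + 2*(3*F)² + 8*(3*F)) + 10 = (-3 + 2*(9*F²) + 24*F) + 10 = (-3 + 18*F² + 24*F) + 10 = 7 + 18*F² + 24*F)
√(A(c) + S) = √((7 + 18*12² + 24*12) - 436) = √((7 + 18*144 + 288) - 436) = √((7 + 2592 + 288) - 436) = √(2887 - 436) = √2451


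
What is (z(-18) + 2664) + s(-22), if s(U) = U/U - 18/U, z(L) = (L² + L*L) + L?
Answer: 36254/11 ≈ 3295.8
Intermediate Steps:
z(L) = L + 2*L² (z(L) = (L² + L²) + L = 2*L² + L = L + 2*L²)
s(U) = 1 - 18/U
(z(-18) + 2664) + s(-22) = (-18*(1 + 2*(-18)) + 2664) + (-18 - 22)/(-22) = (-18*(1 - 36) + 2664) - 1/22*(-40) = (-18*(-35) + 2664) + 20/11 = (630 + 2664) + 20/11 = 3294 + 20/11 = 36254/11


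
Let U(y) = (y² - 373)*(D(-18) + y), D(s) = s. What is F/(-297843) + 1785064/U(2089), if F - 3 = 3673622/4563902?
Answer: 643298046229210/3481889529236120821 ≈ 0.00018476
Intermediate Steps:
F = 8682664/2281951 (F = 3 + 3673622/4563902 = 3 + 3673622*(1/4563902) = 3 + 1836811/2281951 = 8682664/2281951 ≈ 3.8049)
U(y) = (-373 + y²)*(-18 + y) (U(y) = (y² - 373)*(-18 + y) = (-373 + y²)*(-18 + y))
F/(-297843) + 1785064/U(2089) = (8682664/2281951)/(-297843) + 1785064/(6714 + 2089³ - 373*2089 - 18*2089²) = (8682664/2281951)*(-1/297843) + 1785064/(6714 + 9116230969 - 779197 - 18*4363921) = -8682664/679663131693 + 1785064/(6714 + 9116230969 - 779197 - 78550578) = -8682664/679663131693 + 1785064/9036907908 = -8682664/679663131693 + 1785064*(1/9036907908) = -8682664/679663131693 + 446266/2259226977 = 643298046229210/3481889529236120821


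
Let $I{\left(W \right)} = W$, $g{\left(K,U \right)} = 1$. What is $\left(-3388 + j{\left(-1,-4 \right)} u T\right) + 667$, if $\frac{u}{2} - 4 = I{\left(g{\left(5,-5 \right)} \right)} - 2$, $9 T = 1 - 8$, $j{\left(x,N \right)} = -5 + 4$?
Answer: $- \frac{8149}{3} \approx -2716.3$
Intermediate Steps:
$j{\left(x,N \right)} = -1$
$T = - \frac{7}{9}$ ($T = \frac{1 - 8}{9} = \frac{1}{9} \left(-7\right) = - \frac{7}{9} \approx -0.77778$)
$u = 6$ ($u = 8 + 2 \left(1 - 2\right) = 8 + 2 \left(-1\right) = 8 - 2 = 6$)
$\left(-3388 + j{\left(-1,-4 \right)} u T\right) + 667 = \left(-3388 + \left(-1\right) 6 \left(- \frac{7}{9}\right)\right) + 667 = \left(-3388 - - \frac{14}{3}\right) + 667 = \left(-3388 + \frac{14}{3}\right) + 667 = - \frac{10150}{3} + 667 = - \frac{8149}{3}$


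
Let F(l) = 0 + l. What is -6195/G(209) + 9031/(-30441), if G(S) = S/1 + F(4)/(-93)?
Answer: -17713624958/591559953 ≈ -29.944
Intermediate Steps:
F(l) = l
G(S) = -4/93 + S (G(S) = S/1 + 4/(-93) = S*1 + 4*(-1/93) = S - 4/93 = -4/93 + S)
-6195/G(209) + 9031/(-30441) = -6195/(-4/93 + 209) + 9031/(-30441) = -6195/19433/93 + 9031*(-1/30441) = -6195*93/19433 - 9031/30441 = -576135/19433 - 9031/30441 = -17713624958/591559953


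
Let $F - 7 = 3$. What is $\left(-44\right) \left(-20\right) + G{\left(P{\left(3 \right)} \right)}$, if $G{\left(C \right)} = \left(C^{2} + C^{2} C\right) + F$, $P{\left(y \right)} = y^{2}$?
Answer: $1700$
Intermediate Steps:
$F = 10$ ($F = 7 + 3 = 10$)
$G{\left(C \right)} = 10 + C^{2} + C^{3}$ ($G{\left(C \right)} = \left(C^{2} + C^{2} C\right) + 10 = \left(C^{2} + C^{3}\right) + 10 = 10 + C^{2} + C^{3}$)
$\left(-44\right) \left(-20\right) + G{\left(P{\left(3 \right)} \right)} = \left(-44\right) \left(-20\right) + \left(10 + \left(3^{2}\right)^{2} + \left(3^{2}\right)^{3}\right) = 880 + \left(10 + 9^{2} + 9^{3}\right) = 880 + \left(10 + 81 + 729\right) = 880 + 820 = 1700$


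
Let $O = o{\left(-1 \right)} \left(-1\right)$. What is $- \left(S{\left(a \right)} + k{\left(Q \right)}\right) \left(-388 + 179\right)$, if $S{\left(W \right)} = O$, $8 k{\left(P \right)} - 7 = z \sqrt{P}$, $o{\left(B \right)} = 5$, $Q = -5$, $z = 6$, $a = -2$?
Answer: $- \frac{6897}{8} + \frac{627 i \sqrt{5}}{4} \approx -862.13 + 350.5 i$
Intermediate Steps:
$O = -5$ ($O = 5 \left(-1\right) = -5$)
$k{\left(P \right)} = \frac{7}{8} + \frac{3 \sqrt{P}}{4}$ ($k{\left(P \right)} = \frac{7}{8} + \frac{6 \sqrt{P}}{8} = \frac{7}{8} + \frac{3 \sqrt{P}}{4}$)
$S{\left(W \right)} = -5$
$- \left(S{\left(a \right)} + k{\left(Q \right)}\right) \left(-388 + 179\right) = - \left(-5 + \left(\frac{7}{8} + \frac{3 \sqrt{-5}}{4}\right)\right) \left(-388 + 179\right) = - \left(-5 + \left(\frac{7}{8} + \frac{3 i \sqrt{5}}{4}\right)\right) \left(-209\right) = - \left(- \frac{33}{8} + \frac{3 i \sqrt{5}}{4}\right) \left(-209\right) = - (\frac{6897}{8} - \frac{627 i \sqrt{5}}{4}) = - \frac{6897}{8} + \frac{627 i \sqrt{5}}{4}$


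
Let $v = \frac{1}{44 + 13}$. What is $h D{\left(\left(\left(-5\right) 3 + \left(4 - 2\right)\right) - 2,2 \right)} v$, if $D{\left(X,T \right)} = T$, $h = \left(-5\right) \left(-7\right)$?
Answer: $\frac{70}{57} \approx 1.2281$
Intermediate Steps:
$h = 35$
$v = \frac{1}{57} \approx 0.017544$
$h D{\left(\left(\left(-5\right) 3 + \left(4 - 2\right)\right) - 2,2 \right)} v = 35 \cdot 2 \cdot \frac{1}{57} = 70 \cdot \frac{1}{57} = \frac{70}{57}$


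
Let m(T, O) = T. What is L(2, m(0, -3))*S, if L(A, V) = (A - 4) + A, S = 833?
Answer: 0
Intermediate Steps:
L(A, V) = -4 + 2*A (L(A, V) = (-4 + A) + A = -4 + 2*A)
L(2, m(0, -3))*S = (-4 + 2*2)*833 = (-4 + 4)*833 = 0*833 = 0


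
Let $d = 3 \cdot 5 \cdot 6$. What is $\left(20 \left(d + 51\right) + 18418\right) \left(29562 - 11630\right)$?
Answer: $380839816$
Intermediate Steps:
$d = 90$ ($d = 15 \cdot 6 = 90$)
$\left(20 \left(d + 51\right) + 18418\right) \left(29562 - 11630\right) = \left(20 \left(90 + 51\right) + 18418\right) \left(29562 - 11630\right) = \left(20 \cdot 141 + 18418\right) 17932 = \left(2820 + 18418\right) 17932 = 21238 \cdot 17932 = 380839816$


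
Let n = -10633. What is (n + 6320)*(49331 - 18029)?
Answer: -135005526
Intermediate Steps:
(n + 6320)*(49331 - 18029) = (-10633 + 6320)*(49331 - 18029) = -4313*31302 = -135005526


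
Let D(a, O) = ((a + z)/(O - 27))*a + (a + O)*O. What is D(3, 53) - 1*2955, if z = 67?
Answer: 274/13 ≈ 21.077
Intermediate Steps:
D(a, O) = O*(O + a) + a*(67 + a)/(-27 + O) (D(a, O) = ((a + 67)/(O - 27))*a + (a + O)*O = ((67 + a)/(-27 + O))*a + (O + a)*O = ((67 + a)/(-27 + O))*a + O*(O + a) = a*(67 + a)/(-27 + O) + O*(O + a) = O*(O + a) + a*(67 + a)/(-27 + O))
D(3, 53) - 1*2955 = (53³ + 3² - 27*53² + 67*3 + 3*53² - 27*53*3)/(-27 + 53) - 1*2955 = (148877 + 9 - 27*2809 + 201 + 3*2809 - 4293)/26 - 2955 = (148877 + 9 - 75843 + 201 + 8427 - 4293)/26 - 2955 = (1/26)*77378 - 2955 = 38689/13 - 2955 = 274/13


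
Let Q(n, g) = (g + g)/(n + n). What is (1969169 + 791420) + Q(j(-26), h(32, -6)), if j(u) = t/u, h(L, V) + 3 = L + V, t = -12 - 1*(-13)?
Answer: 2759991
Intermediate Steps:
t = 1 (t = -12 + 13 = 1)
h(L, V) = -3 + L + V (h(L, V) = -3 + (L + V) = -3 + L + V)
j(u) = 1/u
Q(n, g) = g/n (Q(n, g) = (2*g)/((2*n)) = (2*g)*(1/(2*n)) = g/n)
(1969169 + 791420) + Q(j(-26), h(32, -6)) = (1969169 + 791420) + (-3 + 32 - 6)/(1/(-26)) = 2760589 + 23/(-1/26) = 2760589 + 23*(-26) = 2760589 - 598 = 2759991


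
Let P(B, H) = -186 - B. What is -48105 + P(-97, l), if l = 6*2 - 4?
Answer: -48194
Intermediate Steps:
l = 8 (l = 12 - 4 = 8)
-48105 + P(-97, l) = -48105 + (-186 - 1*(-97)) = -48105 + (-186 + 97) = -48105 - 89 = -48194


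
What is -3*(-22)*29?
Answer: 1914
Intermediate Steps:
-3*(-22)*29 = 66*29 = 1914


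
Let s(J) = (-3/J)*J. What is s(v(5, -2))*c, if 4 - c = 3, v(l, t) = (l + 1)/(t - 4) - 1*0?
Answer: -3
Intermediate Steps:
v(l, t) = (1 + l)/(-4 + t) (v(l, t) = (1 + l)/(-4 + t) + 0 = (1 + l)/(-4 + t))
c = 1 (c = 4 - 1*3 = 4 - 3 = 1)
s(J) = -3
s(v(5, -2))*c = -3*1 = -3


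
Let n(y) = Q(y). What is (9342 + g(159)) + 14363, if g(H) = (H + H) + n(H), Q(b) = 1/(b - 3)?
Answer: 3747589/156 ≈ 24023.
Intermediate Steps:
Q(b) = 1/(-3 + b)
n(y) = 1/(-3 + y)
g(H) = 1/(-3 + H) + 2*H (g(H) = (H + H) + 1/(-3 + H) = 2*H + 1/(-3 + H) = 1/(-3 + H) + 2*H)
(9342 + g(159)) + 14363 = (9342 + (1 + 2*159*(-3 + 159))/(-3 + 159)) + 14363 = (9342 + (1 + 2*159*156)/156) + 14363 = (9342 + (1 + 49608)/156) + 14363 = (9342 + (1/156)*49609) + 14363 = (9342 + 49609/156) + 14363 = 1506961/156 + 14363 = 3747589/156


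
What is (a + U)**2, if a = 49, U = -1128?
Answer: 1164241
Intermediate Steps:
(a + U)**2 = (49 - 1128)**2 = (-1079)**2 = 1164241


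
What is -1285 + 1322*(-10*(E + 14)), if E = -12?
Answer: -27725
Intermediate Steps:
-1285 + 1322*(-10*(E + 14)) = -1285 + 1322*(-10*(-12 + 14)) = -1285 + 1322*(-10*2) = -1285 + 1322*(-20) = -1285 - 26440 = -27725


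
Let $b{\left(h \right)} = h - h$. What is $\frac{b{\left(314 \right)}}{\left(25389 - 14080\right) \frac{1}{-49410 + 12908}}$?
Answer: $0$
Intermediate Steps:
$b{\left(h \right)} = 0$
$\frac{b{\left(314 \right)}}{\left(25389 - 14080\right) \frac{1}{-49410 + 12908}} = \frac{0}{\left(25389 - 14080\right) \frac{1}{-49410 + 12908}} = \frac{0}{11309 \frac{1}{-36502}} = \frac{0}{11309 \left(- \frac{1}{36502}\right)} = \frac{0}{- \frac{11309}{36502}} = 0 \left(- \frac{36502}{11309}\right) = 0$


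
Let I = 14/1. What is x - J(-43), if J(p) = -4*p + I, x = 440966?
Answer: 440780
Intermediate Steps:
I = 14 (I = 14*1 = 14)
J(p) = 14 - 4*p (J(p) = -4*p + 14 = 14 - 4*p)
x - J(-43) = 440966 - (14 - 4*(-43)) = 440966 - (14 + 172) = 440966 - 1*186 = 440966 - 186 = 440780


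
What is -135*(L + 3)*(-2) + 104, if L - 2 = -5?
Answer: 104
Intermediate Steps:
L = -3 (L = 2 - 5 = -3)
-135*(L + 3)*(-2) + 104 = -135*(-3 + 3)*(-2) + 104 = -0*(-2) + 104 = -135*0 + 104 = 0 + 104 = 104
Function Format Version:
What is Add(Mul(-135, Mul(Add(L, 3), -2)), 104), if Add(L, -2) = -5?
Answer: 104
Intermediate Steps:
L = -3 (L = Add(2, -5) = -3)
Add(Mul(-135, Mul(Add(L, 3), -2)), 104) = Add(Mul(-135, Mul(Add(-3, 3), -2)), 104) = Add(Mul(-135, Mul(0, -2)), 104) = Add(Mul(-135, 0), 104) = Add(0, 104) = 104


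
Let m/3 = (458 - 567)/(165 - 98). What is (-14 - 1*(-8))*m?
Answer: 1962/67 ≈ 29.284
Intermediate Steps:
m = -327/67 (m = 3*((458 - 567)/(165 - 98)) = 3*(-109/67) = -327/67 ≈ -4.8806)
(-14 - 1*(-8))*m = (-14 - 1*(-8))*(-327/67) = (-14 + 8)*(-327/67) = -6*(-327/67) = 1962/67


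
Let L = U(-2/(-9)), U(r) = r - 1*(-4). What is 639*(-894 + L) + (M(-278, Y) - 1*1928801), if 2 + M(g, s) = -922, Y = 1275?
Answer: -2498293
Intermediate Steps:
M(g, s) = -924 (M(g, s) = -2 - 922 = -924)
U(r) = 4 + r (U(r) = r + 4 = 4 + r)
L = 38/9 (L = 4 - 2/(-9) = 4 - 2*(-⅑) = 4 + 2/9 = 38/9 ≈ 4.2222)
639*(-894 + L) + (M(-278, Y) - 1*1928801) = 639*(-894 + 38/9) + (-924 - 1*1928801) = 639*(-8008/9) + (-924 - 1928801) = -568568 - 1929725 = -2498293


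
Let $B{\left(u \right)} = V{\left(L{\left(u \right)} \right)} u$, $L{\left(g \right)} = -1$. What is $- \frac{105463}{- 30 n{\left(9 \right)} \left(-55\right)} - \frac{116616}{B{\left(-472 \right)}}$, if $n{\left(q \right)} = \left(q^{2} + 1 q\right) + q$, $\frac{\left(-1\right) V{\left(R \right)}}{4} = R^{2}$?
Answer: $- \frac{1203021109}{19275300} \approx -62.413$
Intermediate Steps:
$V{\left(R \right)} = - 4 R^{2}$
$B{\left(u \right)} = - 4 u$ ($B{\left(u \right)} = - 4 \left(-1\right)^{2} u = \left(-4\right) 1 u = - 4 u$)
$n{\left(q \right)} = q^{2} + 2 q$ ($n{\left(q \right)} = \left(q^{2} + q\right) + q = \left(q + q^{2}\right) + q = q^{2} + 2 q$)
$- \frac{105463}{- 30 n{\left(9 \right)} \left(-55\right)} - \frac{116616}{B{\left(-472 \right)}} = - \frac{105463}{- 30 \cdot 9 \left(2 + 9\right) \left(-55\right)} - \frac{116616}{\left(-4\right) \left(-472\right)} = - \frac{105463}{- 30 \cdot 9 \cdot 11 \left(-55\right)} - \frac{116616}{1888} = - \frac{105463}{\left(-30\right) 99 \left(-55\right)} - \frac{14577}{236} = - \frac{105463}{\left(-2970\right) \left(-55\right)} - \frac{14577}{236} = - \frac{105463}{163350} - \frac{14577}{236} = - \frac{1203021109}{19275300}$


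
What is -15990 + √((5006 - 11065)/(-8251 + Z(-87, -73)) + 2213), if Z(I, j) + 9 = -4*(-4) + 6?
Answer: -15990 + √150234371214/8238 ≈ -15943.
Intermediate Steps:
Z(I, j) = 13 (Z(I, j) = -9 + (-4*(-4) + 6) = -9 + (16 + 6) = -9 + 22 = 13)
-15990 + √((5006 - 11065)/(-8251 + Z(-87, -73)) + 2213) = -15990 + √((5006 - 11065)/(-8251 + 13) + 2213) = -15990 + √(-6059/(-8238) + 2213) = -15990 + √(-6059*(-1/8238) + 2213) = -15990 + √(6059/8238 + 2213) = -15990 + √(18236753/8238) = -15990 + √150234371214/8238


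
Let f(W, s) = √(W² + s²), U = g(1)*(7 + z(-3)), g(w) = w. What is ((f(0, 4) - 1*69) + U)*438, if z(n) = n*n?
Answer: -21462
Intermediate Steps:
z(n) = n²
U = 16 (U = 1*(7 + (-3)²) = 1*(7 + 9) = 1*16 = 16)
((f(0, 4) - 1*69) + U)*438 = ((√(0² + 4²) - 1*69) + 16)*438 = ((√(0 + 16) - 69) + 16)*438 = ((√16 - 69) + 16)*438 = ((4 - 69) + 16)*438 = (-65 + 16)*438 = -49*438 = -21462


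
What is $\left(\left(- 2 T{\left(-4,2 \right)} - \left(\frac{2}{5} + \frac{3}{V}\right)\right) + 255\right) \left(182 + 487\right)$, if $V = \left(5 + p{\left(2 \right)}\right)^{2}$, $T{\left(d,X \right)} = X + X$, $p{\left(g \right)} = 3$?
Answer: $\frac{52782093}{320} \approx 1.6494 \cdot 10^{5}$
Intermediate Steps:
$T{\left(d,X \right)} = 2 X$
$V = 64$ ($V = \left(5 + 3\right)^{2} = 8^{2} = 64$)
$\left(\left(- 2 T{\left(-4,2 \right)} - \left(\frac{2}{5} + \frac{3}{V}\right)\right) + 255\right) \left(182 + 487\right) = \left(\left(- 2 \cdot 2 \cdot 2 - \left(\frac{2}{5} + \frac{3}{64}\right)\right) + 255\right) \left(182 + 487\right) = \left(\left(\left(-2\right) 4 - \frac{143}{320}\right) + 255\right) 669 = \left(\left(-8 - \frac{143}{320}\right) + 255\right) 669 = \left(- \frac{2703}{320} + 255\right) 669 = \frac{78897}{320} \cdot 669 = \frac{52782093}{320}$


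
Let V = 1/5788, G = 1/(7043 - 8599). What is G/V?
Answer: -1447/389 ≈ -3.7198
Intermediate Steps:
G = -1/1556 (G = 1/(-1556) = -1/1556 ≈ -0.00064267)
V = 1/5788 ≈ 0.00017277
G/V = -1/(1556*1/5788) = -1/1556*5788 = -1447/389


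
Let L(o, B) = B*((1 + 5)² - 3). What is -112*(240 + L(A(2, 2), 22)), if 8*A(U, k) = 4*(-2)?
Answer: -108192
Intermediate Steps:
A(U, k) = -1 (A(U, k) = (4*(-2))/8 = (⅛)*(-8) = -1)
L(o, B) = 33*B (L(o, B) = B*(6² - 3) = B*(36 - 3) = B*33 = 33*B)
-112*(240 + L(A(2, 2), 22)) = -112*(240 + 33*22) = -112*(240 + 726) = -112*966 = -108192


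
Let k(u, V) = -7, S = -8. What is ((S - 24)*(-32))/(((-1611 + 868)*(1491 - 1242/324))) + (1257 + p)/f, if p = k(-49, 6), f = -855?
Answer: -1658497874/1133693919 ≈ -1.4629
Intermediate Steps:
p = -7
((S - 24)*(-32))/(((-1611 + 868)*(1491 - 1242/324))) + (1257 + p)/f = ((-8 - 24)*(-32))/(((-1611 + 868)*(1491 - 1242/324))) + (1257 - 7)/(-855) = (-32*(-32))/((-743*(1491 - 1242*1/324))) + 1250*(-1/855) = 1024/((-743*(1491 - 23/6))) - 250/171 = 1024/((-743*8923/6)) - 250/171 = 1024/(-6629789/6) - 250/171 = 1024*(-6/6629789) - 250/171 = -6144/6629789 - 250/171 = -1658497874/1133693919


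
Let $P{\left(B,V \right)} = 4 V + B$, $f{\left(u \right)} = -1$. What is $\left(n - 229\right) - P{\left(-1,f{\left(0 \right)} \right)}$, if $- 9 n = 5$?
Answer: $- \frac{2021}{9} \approx -224.56$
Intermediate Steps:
$n = - \frac{5}{9}$ ($n = \left(- \frac{1}{9}\right) 5 = - \frac{5}{9} \approx -0.55556$)
$P{\left(B,V \right)} = B + 4 V$
$\left(n - 229\right) - P{\left(-1,f{\left(0 \right)} \right)} = \left(- \frac{5}{9} - 229\right) - \left(-1 + 4 \left(-1\right)\right) = \left(- \frac{5}{9} - 229\right) - \left(-1 - 4\right) = - \frac{2066}{9} - -5 = - \frac{2066}{9} + 5 = - \frac{2021}{9}$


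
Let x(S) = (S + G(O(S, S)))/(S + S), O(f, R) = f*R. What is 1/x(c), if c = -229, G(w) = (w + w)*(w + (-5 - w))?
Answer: 2/2291 ≈ 0.00087298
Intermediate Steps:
O(f, R) = R*f
G(w) = -10*w (G(w) = (2*w)*(-5) = -10*w)
x(S) = (S - 10*S²)/(2*S) (x(S) = (S - 10*S*S)/(S + S) = (S - 10*S²)/((2*S)) = (S - 10*S²)*(1/(2*S)) = (S - 10*S²)/(2*S))
1/x(c) = 1/(½ - 5*(-229)) = 1/(½ + 1145) = 1/(2291/2) = 2/2291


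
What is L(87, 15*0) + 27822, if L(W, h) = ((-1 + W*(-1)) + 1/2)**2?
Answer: 141913/4 ≈ 35478.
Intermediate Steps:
L(W, h) = (-1/2 - W)**2 (L(W, h) = ((-1 - W) + 1/2)**2 = (-1/2 - W)**2)
L(87, 15*0) + 27822 = (1 + 2*87)**2/4 + 27822 = (1 + 174)**2/4 + 27822 = (1/4)*175**2 + 27822 = (1/4)*30625 + 27822 = 30625/4 + 27822 = 141913/4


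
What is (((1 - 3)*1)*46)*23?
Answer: -2116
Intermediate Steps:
(((1 - 3)*1)*46)*23 = (-2*1*46)*23 = -2*46*23 = -92*23 = -2116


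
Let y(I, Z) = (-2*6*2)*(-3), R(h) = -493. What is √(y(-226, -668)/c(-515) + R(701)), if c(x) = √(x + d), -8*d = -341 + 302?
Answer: √(-8210698573 - 587664*I*√8162)/4081 ≈ 0.071786 - 22.204*I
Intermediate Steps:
d = 39/8 (d = -(-341 + 302)/8 = -⅛*(-39) = 39/8 ≈ 4.8750)
y(I, Z) = 72 (y(I, Z) = -12*2*(-3) = -24*(-3) = 72)
c(x) = √(39/8 + x) (c(x) = √(x + 39/8) = √(39/8 + x))
√(y(-226, -668)/c(-515) + R(701)) = √(72/((√(78 + 16*(-515))/4)) - 493) = √(72/((√(78 - 8240)/4)) - 493) = √(72/((√(-8162)/4)) - 493) = √(72/(((I*√8162)/4)) - 493) = √(72/((I*√8162/4)) - 493) = √(72*(-2*I*√8162/4081) - 493) = √(-144*I*√8162/4081 - 493) = √(-493 - 144*I*√8162/4081)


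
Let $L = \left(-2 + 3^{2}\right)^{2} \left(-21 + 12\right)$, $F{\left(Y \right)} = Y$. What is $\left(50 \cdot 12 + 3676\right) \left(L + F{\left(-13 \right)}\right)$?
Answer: $-1941304$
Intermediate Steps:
$L = -441$ ($L = \left(-2 + 9\right)^{2} \left(-9\right) = 7^{2} \left(-9\right) = 49 \left(-9\right) = -441$)
$\left(50 \cdot 12 + 3676\right) \left(L + F{\left(-13 \right)}\right) = \left(50 \cdot 12 + 3676\right) \left(-441 - 13\right) = \left(600 + 3676\right) \left(-454\right) = 4276 \left(-454\right) = -1941304$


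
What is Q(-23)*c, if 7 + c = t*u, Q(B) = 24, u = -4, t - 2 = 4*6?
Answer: -2664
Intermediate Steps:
t = 26 (t = 2 + 4*6 = 2 + 24 = 26)
c = -111 (c = -7 + 26*(-4) = -7 - 104 = -111)
Q(-23)*c = 24*(-111) = -2664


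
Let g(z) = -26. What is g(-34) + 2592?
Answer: 2566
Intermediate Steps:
g(-34) + 2592 = -26 + 2592 = 2566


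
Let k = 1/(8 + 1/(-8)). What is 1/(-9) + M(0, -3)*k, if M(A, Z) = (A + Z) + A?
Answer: -31/63 ≈ -0.49206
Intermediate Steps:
M(A, Z) = Z + 2*A
k = 8/63 (k = 1/(8 - ⅛) = 1/(63/8) = 8/63 ≈ 0.12698)
1/(-9) + M(0, -3)*k = 1/(-9) + (-3 + 2*0)*(8/63) = -⅑ + (-3 + 0)*(8/63) = -⅑ - 3*8/63 = -⅑ - 8/21 = -31/63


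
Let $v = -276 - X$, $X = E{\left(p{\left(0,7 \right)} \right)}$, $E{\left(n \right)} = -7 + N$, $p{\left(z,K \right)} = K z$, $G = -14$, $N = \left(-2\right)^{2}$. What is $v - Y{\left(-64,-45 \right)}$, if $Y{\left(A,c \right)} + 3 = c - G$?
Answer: $-239$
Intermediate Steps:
$N = 4$
$E{\left(n \right)} = -3$ ($E{\left(n \right)} = -7 + 4 = -3$)
$Y{\left(A,c \right)} = 11 + c$ ($Y{\left(A,c \right)} = -3 + \left(c - -14\right) = -3 + \left(c + 14\right) = -3 + \left(14 + c\right) = 11 + c$)
$X = -3$
$v = -273$ ($v = -276 - -3 = -276 + 3 = -273$)
$v - Y{\left(-64,-45 \right)} = -273 - \left(11 - 45\right) = -273 - -34 = -273 + 34 = -239$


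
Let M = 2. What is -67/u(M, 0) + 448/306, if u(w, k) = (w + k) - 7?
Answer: 11371/765 ≈ 14.864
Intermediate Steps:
u(w, k) = -7 + k + w (u(w, k) = (k + w) - 7 = -7 + k + w)
-67/u(M, 0) + 448/306 = -67/(-7 + 0 + 2) + 448/306 = -67/(-5) + 448*(1/306) = -67*(-1/5) + 224/153 = 67/5 + 224/153 = 11371/765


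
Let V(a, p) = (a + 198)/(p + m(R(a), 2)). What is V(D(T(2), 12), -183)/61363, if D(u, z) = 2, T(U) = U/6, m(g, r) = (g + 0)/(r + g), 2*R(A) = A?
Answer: -150/8406731 ≈ -1.7843e-5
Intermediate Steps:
R(A) = A/2
m(g, r) = g/(g + r)
T(U) = U/6 (T(U) = U*(⅙) = U/6)
V(a, p) = (198 + a)/(p + a/(2*(2 + a/2))) (V(a, p) = (a + 198)/(p + (a/2)/(a/2 + 2)) = (198 + a)/(p + (a/2)/(2 + a/2)) = (198 + a)/(p + a/(2*(2 + a/2))))
V(D(T(2), 12), -183)/61363 = ((4 + 2)*(198 + 2)/(2 - 183*(4 + 2)))/61363 = (6*200/(2 - 183*6))*(1/61363) = (6*200/(2 - 1098))*(1/61363) = (6*200/(-1096))*(1/61363) = -1/1096*6*200*(1/61363) = -150/137*1/61363 = -150/8406731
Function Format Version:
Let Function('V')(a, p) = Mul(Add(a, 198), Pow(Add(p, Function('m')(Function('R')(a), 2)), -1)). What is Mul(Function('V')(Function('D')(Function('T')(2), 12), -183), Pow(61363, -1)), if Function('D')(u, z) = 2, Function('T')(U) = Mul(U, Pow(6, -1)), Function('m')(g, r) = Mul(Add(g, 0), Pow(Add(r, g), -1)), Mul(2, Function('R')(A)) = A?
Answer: Rational(-150, 8406731) ≈ -1.7843e-5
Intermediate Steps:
Function('R')(A) = Mul(Rational(1, 2), A)
Function('m')(g, r) = Mul(g, Pow(Add(g, r), -1))
Function('T')(U) = Mul(Rational(1, 6), U) (Function('T')(U) = Mul(U, Rational(1, 6)) = Mul(Rational(1, 6), U))
Function('V')(a, p) = Mul(Pow(Add(p, Mul(Rational(1, 2), a, Pow(Add(2, Mul(Rational(1, 2), a)), -1))), -1), Add(198, a)) (Function('V')(a, p) = Mul(Add(a, 198), Pow(Add(p, Mul(Mul(Rational(1, 2), a), Pow(Add(Mul(Rational(1, 2), a), 2), -1))), -1)) = Mul(Add(198, a), Pow(Add(p, Mul(Mul(Rational(1, 2), a), Pow(Add(2, Mul(Rational(1, 2), a)), -1))), -1)) = Mul(Add(198, a), Pow(Add(p, Mul(Rational(1, 2), a, Pow(Add(2, Mul(Rational(1, 2), a)), -1))), -1)) = Mul(Pow(Add(p, Mul(Rational(1, 2), a, Pow(Add(2, Mul(Rational(1, 2), a)), -1))), -1), Add(198, a)))
Mul(Function('V')(Function('D')(Function('T')(2), 12), -183), Pow(61363, -1)) = Mul(Mul(Pow(Add(2, Mul(-183, Add(4, 2))), -1), Add(4, 2), Add(198, 2)), Pow(61363, -1)) = Mul(Mul(Pow(Add(2, Mul(-183, 6)), -1), 6, 200), Rational(1, 61363)) = Mul(Mul(Pow(Add(2, -1098), -1), 6, 200), Rational(1, 61363)) = Mul(Mul(Pow(-1096, -1), 6, 200), Rational(1, 61363)) = Mul(Mul(Rational(-1, 1096), 6, 200), Rational(1, 61363)) = Mul(Rational(-150, 137), Rational(1, 61363)) = Rational(-150, 8406731)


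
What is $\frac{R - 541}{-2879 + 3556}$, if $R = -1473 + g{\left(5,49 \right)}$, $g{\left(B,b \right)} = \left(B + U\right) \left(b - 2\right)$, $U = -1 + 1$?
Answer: $- \frac{1779}{677} \approx -2.6278$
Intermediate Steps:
$U = 0$
$g{\left(B,b \right)} = B \left(-2 + b\right)$ ($g{\left(B,b \right)} = \left(B + 0\right) \left(b - 2\right) = B \left(-2 + b\right)$)
$R = -1238$ ($R = -1473 + 5 \left(-2 + 49\right) = -1473 + 5 \cdot 47 = -1473 + 235 = -1238$)
$\frac{R - 541}{-2879 + 3556} = \frac{-1238 - 541}{-2879 + 3556} = - \frac{1779}{677}$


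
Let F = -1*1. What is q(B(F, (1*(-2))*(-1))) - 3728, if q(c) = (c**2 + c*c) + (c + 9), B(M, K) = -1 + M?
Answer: -3713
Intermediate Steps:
F = -1
q(c) = 9 + c + 2*c**2 (q(c) = (c**2 + c**2) + (9 + c) = 2*c**2 + (9 + c) = 9 + c + 2*c**2)
q(B(F, (1*(-2))*(-1))) - 3728 = (9 + (-1 - 1) + 2*(-1 - 1)**2) - 3728 = (9 - 2 + 2*(-2)**2) - 3728 = (9 - 2 + 2*4) - 3728 = (9 - 2 + 8) - 3728 = 15 - 3728 = -3713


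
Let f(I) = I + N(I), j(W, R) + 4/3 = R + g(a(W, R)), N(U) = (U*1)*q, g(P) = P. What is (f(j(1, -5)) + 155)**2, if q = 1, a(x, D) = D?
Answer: 157609/9 ≈ 17512.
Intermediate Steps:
N(U) = U (N(U) = (U*1)*1 = U*1 = U)
j(W, R) = -4/3 + 2*R (j(W, R) = -4/3 + (R + R) = -4/3 + 2*R)
f(I) = 2*I (f(I) = I + I = 2*I)
(f(j(1, -5)) + 155)**2 = (2*(-4/3 + 2*(-5)) + 155)**2 = (2*(-4/3 - 10) + 155)**2 = (2*(-34/3) + 155)**2 = (-68/3 + 155)**2 = (397/3)**2 = 157609/9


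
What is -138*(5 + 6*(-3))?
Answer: 1794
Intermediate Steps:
-138*(5 + 6*(-3)) = -138*(5 - 18) = -138*(-13) = 1794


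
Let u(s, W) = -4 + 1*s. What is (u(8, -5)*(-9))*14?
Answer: -504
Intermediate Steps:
u(s, W) = -4 + s
(u(8, -5)*(-9))*14 = ((-4 + 8)*(-9))*14 = (4*(-9))*14 = -36*14 = -504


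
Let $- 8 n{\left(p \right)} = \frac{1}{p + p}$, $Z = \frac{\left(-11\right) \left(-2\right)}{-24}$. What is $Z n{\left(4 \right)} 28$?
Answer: $\frac{77}{192} \approx 0.40104$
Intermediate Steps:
$Z = - \frac{11}{12}$ ($Z = 22 \left(- \frac{1}{24}\right) = - \frac{11}{12} \approx -0.91667$)
$n{\left(p \right)} = - \frac{1}{16 p}$ ($n{\left(p \right)} = - \frac{1}{8 \left(p + p\right)} = - \frac{1}{8 \cdot 2 p} = - \frac{\frac{1}{2} \frac{1}{p}}{8} = - \frac{1}{16 p}$)
$Z n{\left(4 \right)} 28 = - \frac{11 \left(- \frac{1}{16 \cdot 4}\right)}{12} \cdot 28 = - \frac{11 \left(\left(- \frac{1}{16}\right) \frac{1}{4}\right)}{12} \cdot 28 = \left(- \frac{11}{12}\right) \left(- \frac{1}{64}\right) 28 = \frac{11}{768} \cdot 28 = \frac{77}{192}$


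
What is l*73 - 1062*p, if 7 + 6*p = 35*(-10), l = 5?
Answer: 63554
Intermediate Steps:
p = -119/2 (p = -7/6 + (35*(-10))/6 = -7/6 + (⅙)*(-350) = -7/6 - 175/3 = -119/2 ≈ -59.500)
l*73 - 1062*p = 5*73 - 1062*(-119/2) = 365 + 63189 = 63554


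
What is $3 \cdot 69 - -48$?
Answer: $255$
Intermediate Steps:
$3 \cdot 69 - -48 = 207 + 48 = 255$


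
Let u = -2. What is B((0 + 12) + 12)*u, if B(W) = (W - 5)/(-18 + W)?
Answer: -19/3 ≈ -6.3333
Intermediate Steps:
B(W) = (-5 + W)/(-18 + W)
B((0 + 12) + 12)*u = ((-5 + ((0 + 12) + 12))/(-18 + ((0 + 12) + 12)))*(-2) = ((-5 + (12 + 12))/(-18 + (12 + 12)))*(-2) = ((-5 + 24)/(-18 + 24))*(-2) = (19/6)*(-2) = -19/3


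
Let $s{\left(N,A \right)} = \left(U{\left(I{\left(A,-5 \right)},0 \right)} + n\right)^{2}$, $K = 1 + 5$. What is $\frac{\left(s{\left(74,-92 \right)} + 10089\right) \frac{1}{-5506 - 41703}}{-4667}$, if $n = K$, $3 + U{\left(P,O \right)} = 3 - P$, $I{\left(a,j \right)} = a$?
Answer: $\frac{19693}{220324403} \approx 8.9382 \cdot 10^{-5}$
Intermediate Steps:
$K = 6$
$U{\left(P,O \right)} = - P$ ($U{\left(P,O \right)} = -3 - \left(-3 + P\right) = - P$)
$n = 6$
$s{\left(N,A \right)} = \left(6 - A\right)^{2}$ ($s{\left(N,A \right)} = \left(- A + 6\right)^{2} = \left(6 - A\right)^{2}$)
$\frac{\left(s{\left(74,-92 \right)} + 10089\right) \frac{1}{-5506 - 41703}}{-4667} = \frac{\left(\left(-6 - 92\right)^{2} + 10089\right) \frac{1}{-5506 - 41703}}{-4667} = \frac{\left(-98\right)^{2} + 10089}{-47209} \left(- \frac{1}{4667}\right) = \left(9604 + 10089\right) \left(- \frac{1}{47209}\right) \left(- \frac{1}{4667}\right) = 19693 \left(- \frac{1}{47209}\right) \left(- \frac{1}{4667}\right) = \left(- \frac{19693}{47209}\right) \left(- \frac{1}{4667}\right) = \frac{19693}{220324403}$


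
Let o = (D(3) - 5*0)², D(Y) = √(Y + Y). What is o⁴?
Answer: 1296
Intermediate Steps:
D(Y) = √2*√Y (D(Y) = √(2*Y) = √2*√Y)
o = 6 (o = (√2*√3 - 5*0)² = (√6 + 0)² = (√6)² = 6)
o⁴ = 6⁴ = 1296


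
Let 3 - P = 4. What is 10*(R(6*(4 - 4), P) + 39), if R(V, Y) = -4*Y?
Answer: 430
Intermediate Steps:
P = -1 (P = 3 - 1*4 = 3 - 4 = -1)
10*(R(6*(4 - 4), P) + 39) = 10*(-4*(-1) + 39) = 10*(4 + 39) = 10*43 = 430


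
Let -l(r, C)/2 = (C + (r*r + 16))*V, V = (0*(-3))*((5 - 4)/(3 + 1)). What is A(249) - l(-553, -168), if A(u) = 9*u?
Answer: 2241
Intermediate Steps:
V = 0 (V = 0*(1/4) = 0*(1*(¼)) = 0*(¼) = 0)
l(r, C) = 0 (l(r, C) = -2*(C + (r*r + 16))*0 = -2*(C + (r² + 16))*0 = -2*(C + (16 + r²))*0 = -2*(16 + C + r²)*0 = -2*0 = 0)
A(249) - l(-553, -168) = 9*249 - 1*0 = 2241 + 0 = 2241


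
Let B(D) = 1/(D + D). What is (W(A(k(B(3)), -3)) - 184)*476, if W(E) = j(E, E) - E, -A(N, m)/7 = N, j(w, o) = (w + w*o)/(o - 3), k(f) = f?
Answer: -2176272/25 ≈ -87051.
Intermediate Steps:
B(D) = 1/(2*D)
j(w, o) = (w + o*w)/(-3 + o)
A(N, m) = -7*N
W(E) = -E + E*(1 + E)/(-3 + E) (W(E) = E*(1 + E)/(-3 + E) - E = -E + E*(1 + E)/(-3 + E))
(W(A(k(B(3)), -3)) - 184)*476 = (4*(-7/(2*3))/(-3 - 7/(2*3)) - 184)*476 = (4*(-7*1/6)/(-3 - 7*1/6) - 184)*476 = (4*(-7/6)/(-3 - 7/6) - 184)*476 = (4*(-7/6)/(-25/6) - 184)*476 = (4*(-7/6)*(-6/25) - 184)*476 = (28/25 - 184)*476 = -4572/25*476 = -2176272/25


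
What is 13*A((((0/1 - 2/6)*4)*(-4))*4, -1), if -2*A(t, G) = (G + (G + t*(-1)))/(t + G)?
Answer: 455/61 ≈ 7.4590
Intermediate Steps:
A(t, G) = -(-t + 2*G)/(2*(G + t)) (A(t, G) = -(G + (G + t*(-1)))/(2*(t + G)) = -(G + (G - t))/(2*(G + t)) = -(-t + 2*G)/(2*(G + t)))
13*A((((0/1 - 2/6)*4)*(-4))*4, -1) = 13*((((((0/1 - 2/6)*4)*(-4))*4)/2 - 1*(-1))/(-1 + (((0/1 - 2/6)*4)*(-4))*4)) = 13*((((((0*1 - 2*1/6)*4)*(-4))*4)/2 + 1)/(-1 + (((0*1 - 2*1/6)*4)*(-4))*4)) = 13*((((((0 - 1/3)*4)*(-4))*4)/2 + 1)/(-1 + (((0 - 1/3)*4)*(-4))*4)) = 13*((((-1/3*4*(-4))*4)/2 + 1)/(-1 + (-1/3*4*(-4))*4)) = 13*(((-4/3*(-4)*4)/2 + 1)/(-1 - 4/3*(-4)*4)) = 13*((((16/3)*4)/2 + 1)/(-1 + (16/3)*4)) = 13*(((1/2)*(64/3) + 1)/(-1 + 64/3)) = 13*((32/3 + 1)/(61/3)) = 13*((3/61)*(35/3)) = 13*(35/61) = 455/61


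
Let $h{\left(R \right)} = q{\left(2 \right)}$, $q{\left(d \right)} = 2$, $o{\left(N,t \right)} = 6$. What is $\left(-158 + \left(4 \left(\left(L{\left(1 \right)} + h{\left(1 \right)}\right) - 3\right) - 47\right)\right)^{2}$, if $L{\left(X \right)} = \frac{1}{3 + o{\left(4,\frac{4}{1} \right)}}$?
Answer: $\frac{3523129}{81} \approx 43495.0$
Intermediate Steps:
$h{\left(R \right)} = 2$
$L{\left(X \right)} = \frac{1}{9}$ ($L{\left(X \right)} = \frac{1}{3 + 6} = \frac{1}{9}$)
$\left(-158 + \left(4 \left(\left(L{\left(1 \right)} + h{\left(1 \right)}\right) - 3\right) - 47\right)\right)^{2} = \left(-158 - \left(47 - 4 \left(\left(\frac{1}{9} + 2\right) - 3\right)\right)\right)^{2} = \left(-158 - \left(47 - 4 \left(\frac{19}{9} - 3\right)\right)\right)^{2} = \left(-158 + \left(4 \left(- \frac{8}{9}\right) - 47\right)\right)^{2} = \left(-158 - \frac{455}{9}\right)^{2} = \left(- \frac{1877}{9}\right)^{2} = \frac{3523129}{81}$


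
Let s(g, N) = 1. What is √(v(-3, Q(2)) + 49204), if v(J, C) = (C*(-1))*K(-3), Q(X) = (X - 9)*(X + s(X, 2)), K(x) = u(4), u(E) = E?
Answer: 2*√12322 ≈ 222.01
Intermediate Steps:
K(x) = 4
Q(X) = (1 + X)*(-9 + X) (Q(X) = (X - 9)*(X + 1) = (-9 + X)*(1 + X) = (1 + X)*(-9 + X))
v(J, C) = -4*C (v(J, C) = (C*(-1))*4 = -C*4 = -4*C)
√(v(-3, Q(2)) + 49204) = √(-4*(-9 + 2² - 8*2) + 49204) = √(-4*(-9 + 4 - 16) + 49204) = √(-4*(-21) + 49204) = √(84 + 49204) = √49288 = 2*√12322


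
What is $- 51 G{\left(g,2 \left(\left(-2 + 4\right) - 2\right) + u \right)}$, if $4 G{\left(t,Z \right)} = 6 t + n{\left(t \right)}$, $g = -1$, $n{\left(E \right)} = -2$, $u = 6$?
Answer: $102$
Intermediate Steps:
$G{\left(t,Z \right)} = - \frac{1}{2} + \frac{3 t}{2}$ ($G{\left(t,Z \right)} = \frac{6 t - 2}{4} = \frac{-2 + 6 t}{4} = - \frac{1}{2} + \frac{3 t}{2}$)
$- 51 G{\left(g,2 \left(\left(-2 + 4\right) - 2\right) + u \right)} = - 51 \left(- \frac{1}{2} + \frac{3}{2} \left(-1\right)\right) = - 51 \left(- \frac{1}{2} - \frac{3}{2}\right) = \left(-51\right) \left(-2\right) = 102$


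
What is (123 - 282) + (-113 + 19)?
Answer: -253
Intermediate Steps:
(123 - 282) + (-113 + 19) = -159 - 94 = -253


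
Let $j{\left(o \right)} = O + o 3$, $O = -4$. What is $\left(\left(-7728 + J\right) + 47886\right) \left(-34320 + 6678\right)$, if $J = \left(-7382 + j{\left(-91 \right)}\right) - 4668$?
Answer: $-769304502$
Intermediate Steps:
$j{\left(o \right)} = -4 + 3 o$ ($j{\left(o \right)} = -4 + o 3 = -4 + 3 o$)
$J = -12327$ ($J = \left(-7382 + \left(-4 + 3 \left(-91\right)\right)\right) - 4668 = \left(-7382 - 277\right) - 4668 = -7659 - 4668 = -12327$)
$\left(\left(-7728 + J\right) + 47886\right) \left(-34320 + 6678\right) = \left(\left(-7728 - 12327\right) + 47886\right) \left(-34320 + 6678\right) = \left(-20055 + 47886\right) \left(-27642\right) = 27831 \left(-27642\right) = -769304502$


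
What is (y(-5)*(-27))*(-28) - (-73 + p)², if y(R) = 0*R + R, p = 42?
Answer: -4741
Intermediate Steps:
y(R) = R (y(R) = 0 + R = R)
(y(-5)*(-27))*(-28) - (-73 + p)² = -5*(-27)*(-28) - (-73 + 42)² = 135*(-28) - 1*(-31)² = -3780 - 1*961 = -3780 - 961 = -4741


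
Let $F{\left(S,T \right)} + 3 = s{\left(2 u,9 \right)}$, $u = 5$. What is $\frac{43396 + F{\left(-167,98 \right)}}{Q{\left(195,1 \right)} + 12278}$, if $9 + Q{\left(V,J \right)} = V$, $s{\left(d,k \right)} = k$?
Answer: $\frac{21701}{6232} \approx 3.4822$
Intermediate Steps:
$F{\left(S,T \right)} = 6$ ($F{\left(S,T \right)} = -3 + 9 = 6$)
$Q{\left(V,J \right)} = -9 + V$
$\frac{43396 + F{\left(-167,98 \right)}}{Q{\left(195,1 \right)} + 12278} = \frac{43396 + 6}{\left(-9 + 195\right) + 12278} = \frac{43402}{186 + 12278} = \frac{43402}{12464} = 43402 \cdot \frac{1}{12464} = \frac{21701}{6232}$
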